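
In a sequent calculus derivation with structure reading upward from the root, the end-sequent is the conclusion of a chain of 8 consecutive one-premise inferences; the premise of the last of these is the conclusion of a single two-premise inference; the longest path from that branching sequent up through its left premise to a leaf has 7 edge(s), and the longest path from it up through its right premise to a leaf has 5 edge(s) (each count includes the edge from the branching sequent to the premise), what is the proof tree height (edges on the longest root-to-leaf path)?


Longest path through the left premise: 7 edges (measured from the branching sequent)
Longest path through the right premise: 5 edges
Height of the subtree rooted at the branching sequent: max(7, 5) = 7
The branching sequent sits 8 edges above the root (the chain of one-premise inferences), so height = 7 + 8 = 15

15


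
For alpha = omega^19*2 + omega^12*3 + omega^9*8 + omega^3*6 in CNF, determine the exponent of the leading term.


CNF: omega^19*2 + omega^12*3 + omega^9*8 + omega^3*6
The leading term is omega^19*2, which has exponent 19.

19


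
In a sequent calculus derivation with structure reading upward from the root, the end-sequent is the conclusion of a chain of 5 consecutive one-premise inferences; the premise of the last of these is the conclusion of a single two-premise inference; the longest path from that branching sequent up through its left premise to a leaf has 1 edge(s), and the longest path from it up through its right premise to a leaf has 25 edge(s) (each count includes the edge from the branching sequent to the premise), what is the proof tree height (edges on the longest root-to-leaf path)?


Longest path through the left premise: 1 edges (measured from the branching sequent)
Longest path through the right premise: 25 edges
Height of the subtree rooted at the branching sequent: max(1, 25) = 25
The branching sequent sits 5 edges above the root (the chain of one-premise inferences), so height = 25 + 5 = 30

30


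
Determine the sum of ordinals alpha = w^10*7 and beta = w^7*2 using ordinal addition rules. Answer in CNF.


Ordinal addition w^10*7 + w^7*2:
Leading exponent of alpha (10) > leading exponent of beta (7).
Since alpha's term has higher exponent than beta's leading term,
the sum is simply alpha followed by beta.
Result = w^10*7 + w^7*2

w^10*7 + w^7*2


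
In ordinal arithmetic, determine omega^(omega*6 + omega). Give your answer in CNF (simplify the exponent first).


omega^(omega*6 + omega):
Both terms of the exponent have the same exponent 1, so they merge: omega*6 + omega = omega*(6+1) = omega*7.
omega raised to a CNF ordinal is a single CNF term: Result = omega^(omega*7)

omega^(omega*7)


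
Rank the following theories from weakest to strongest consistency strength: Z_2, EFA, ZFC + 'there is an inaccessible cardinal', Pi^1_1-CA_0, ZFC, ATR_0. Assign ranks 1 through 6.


Ordering by consistency strength:
1. EFA
2. ATR_0
3. Pi^1_1-CA_0
4. Z_2
5. ZFC
6. ZFC + 'there is an inaccessible cardinal'


Z_2=4, EFA=1, ZFC + 'there is an inaccessible cardinal'=6, Pi^1_1-CA_0=3, ZFC=5, ATR_0=2


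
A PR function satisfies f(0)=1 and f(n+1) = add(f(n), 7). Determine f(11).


f(0) = 1
f(1) = add(f(0), 7) = add(1, 7) = 8
f(2) = add(f(1), 7) = add(8, 7) = 15
f(3) = add(f(2), 7) = add(15, 7) = 22
f(4) = add(f(3), 7) = add(22, 7) = 29
f(5) = add(f(4), 7) = add(29, 7) = 36
f(6) = add(f(5), 7) = add(36, 7) = 43
f(7) = add(f(6), 7) = add(43, 7) = 50
f(8) = add(f(7), 7) = add(50, 7) = 57
f(9) = add(f(8), 7) = add(57, 7) = 64
f(10) = add(f(9), 7) = add(64, 7) = 71
f(11) = add(f(10), 7) = add(71, 7) = 78


78


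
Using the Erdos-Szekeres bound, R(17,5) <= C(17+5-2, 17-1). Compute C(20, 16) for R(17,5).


R(17,5) <= C(17+5-2, 17-1) = C(20, 16)
C(20, 16) = 20! / (16! * 4!)
= 4845

4845


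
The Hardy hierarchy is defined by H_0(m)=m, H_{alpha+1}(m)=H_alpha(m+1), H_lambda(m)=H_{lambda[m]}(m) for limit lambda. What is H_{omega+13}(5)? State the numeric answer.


H_{omega+13}(5):
Unwind the 13 successor steps: H_{omega+13}(5) = H_omega(5+13) = H_omega(18).
H_omega(m) = H_m(m) = m + m = 2m.
Result = 2 * 18 = 36

36


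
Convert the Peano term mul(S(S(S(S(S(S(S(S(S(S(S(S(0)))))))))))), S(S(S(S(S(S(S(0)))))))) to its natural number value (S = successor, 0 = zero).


mul(S^12(0), S^7(0)):
S^12(0) = 12
S^7(0) = 7
12 * 7 = 84

84


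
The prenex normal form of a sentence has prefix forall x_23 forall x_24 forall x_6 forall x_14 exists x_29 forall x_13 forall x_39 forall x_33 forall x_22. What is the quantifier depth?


Quantifier prefix has 9 quantifier symbols.
Quantifier depth = 9

9


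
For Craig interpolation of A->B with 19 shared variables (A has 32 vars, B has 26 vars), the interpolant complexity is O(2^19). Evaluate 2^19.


Shared atoms = 19
Craig interpolant size bound = 2^19
= 524288

524288


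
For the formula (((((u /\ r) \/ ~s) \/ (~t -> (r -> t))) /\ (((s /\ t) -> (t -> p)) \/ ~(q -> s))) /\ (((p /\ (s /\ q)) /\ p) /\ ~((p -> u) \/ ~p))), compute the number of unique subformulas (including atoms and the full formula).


Formula: (((((u /\ r) \/ ~s) \/ (~t -> (r -> t))) /\ (((s /\ t) -> (t -> p)) \/ ~(q -> s))) /\ (((p /\ (s /\ q)) /\ p) /\ ~((p -> u) \/ ~p)))
Subformulas found:
  1. r
  2. q
  3. u
  4. s
  5. t
  6. p
  7. ~t
  8. ~p
  9. ~s
  10. (p -> u)
  11. (s /\ q)
  12. (u /\ r)
  13. (s /\ t)
  14. (r -> t)
  15. (q -> s)
  16. (t -> p)
  17. ~(q -> s)
  18. (p /\ (s /\ q))
  19. ((u /\ r) \/ ~s)
  20. ((p -> u) \/ ~p)
  21. (~t -> (r -> t))
  22. ~((p -> u) \/ ~p)
  23. ((p /\ (s /\ q)) /\ p)
  24. ((s /\ t) -> (t -> p))
  25. (((s /\ t) -> (t -> p)) \/ ~(q -> s))
  26. (((u /\ r) \/ ~s) \/ (~t -> (r -> t)))
  27. (((p /\ (s /\ q)) /\ p) /\ ~((p -> u) \/ ~p))
  28. ((((u /\ r) \/ ~s) \/ (~t -> (r -> t))) /\ (((s /\ t) -> (t -> p)) \/ ~(q -> s)))
  29. (((((u /\ r) \/ ~s) \/ (~t -> (r -> t))) /\ (((s /\ t) -> (t -> p)) \/ ~(q -> s))) /\ (((p /\ (s /\ q)) /\ p) /\ ~((p -> u) \/ ~p)))
Total distinct subformulas = 29

29


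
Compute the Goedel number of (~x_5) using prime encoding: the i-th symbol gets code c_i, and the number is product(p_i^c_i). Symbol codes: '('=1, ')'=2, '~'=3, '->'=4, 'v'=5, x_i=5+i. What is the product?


Formula: (~x_5)
Symbol codes: [1, 3, 10, 2]
Primes: [2, 3, 5, 7]
p_1^1 = 2^1 = 2
p_2^3 = 3^3 = 27
p_3^10 = 5^10 = 9765625
p_4^2 = 7^2 = 49
Product = 25839843750

25839843750


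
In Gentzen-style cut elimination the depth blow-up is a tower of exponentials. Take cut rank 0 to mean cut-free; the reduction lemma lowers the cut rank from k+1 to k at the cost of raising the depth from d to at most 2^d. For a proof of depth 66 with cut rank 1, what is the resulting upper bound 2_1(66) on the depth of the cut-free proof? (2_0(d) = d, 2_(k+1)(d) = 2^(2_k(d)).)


Each rank reduction sends depth d to at most 2^d; cut rank r needs r reductions.
2_0(66) = 66
2_1(66) = 2^66 = 73786976294838206464
Cut-free depth bound = 73786976294838206464

73786976294838206464


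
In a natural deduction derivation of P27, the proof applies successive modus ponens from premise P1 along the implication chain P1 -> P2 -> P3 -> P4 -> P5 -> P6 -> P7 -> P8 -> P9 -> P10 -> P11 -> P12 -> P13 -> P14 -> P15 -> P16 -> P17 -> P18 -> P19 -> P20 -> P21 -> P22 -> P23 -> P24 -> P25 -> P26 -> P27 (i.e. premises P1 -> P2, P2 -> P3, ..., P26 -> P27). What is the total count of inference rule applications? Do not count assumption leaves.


We have a chain: P1 -> P2 -> P3 -> P4 -> P5 -> P6 -> P7 -> P8 -> P9 -> P10 -> P11 -> P12 -> P13 -> P14 -> P15 -> P16 -> P17 -> P18 -> P19 -> P20 -> P21 -> P22 -> P23 -> P24 -> P25 -> P26 -> P27.
Each modus ponens application produces the next variable.
The chain has 27 propositions, so 27-1 = 26 modus ponens steps.
Total inference nodes = 26

26


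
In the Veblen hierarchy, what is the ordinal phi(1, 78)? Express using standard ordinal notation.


phi(1, 78):
phi(1, beta) = epsilon_beta (the beta-th epsilon number).
phi(1, 78) = epsilon_78

epsilon_78


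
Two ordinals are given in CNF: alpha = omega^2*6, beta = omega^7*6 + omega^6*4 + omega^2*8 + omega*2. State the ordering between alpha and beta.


Compare term by term from highest exponent:
alpha = omega^2*6
beta = omega^7*6 + omega^6*4 + omega^2*8 + omega*2
Term 1: alpha has omega^2*6, beta has omega^7*6
Term 2: alpha has omega^0*0, beta has omega^6*4
Term 3: alpha has omega^0*0, beta has omega^2*8
Term 4: alpha has omega^0*0, beta has omega^1*2
Result: alpha < beta

alpha < beta


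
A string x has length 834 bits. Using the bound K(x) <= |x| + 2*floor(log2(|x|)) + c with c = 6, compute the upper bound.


floor(log2(834)) = 9
2 * 9 = 18
K(x) <= 834 + 18 + 6 = 858

858


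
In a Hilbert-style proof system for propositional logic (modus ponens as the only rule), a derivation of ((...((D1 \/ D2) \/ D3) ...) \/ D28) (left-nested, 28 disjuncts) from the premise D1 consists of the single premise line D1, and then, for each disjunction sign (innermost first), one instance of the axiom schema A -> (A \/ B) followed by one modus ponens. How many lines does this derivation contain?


Building the left-nested 28-ary disjunction from D1:
- 1 premise line (D1)
- 28 disjuncts means 27 disjunction signs; each needs 1 axiom instance + 1 MP = 2 lines: 2 * 27 = 54
Total = 1 + 54 = 55 lines.

55


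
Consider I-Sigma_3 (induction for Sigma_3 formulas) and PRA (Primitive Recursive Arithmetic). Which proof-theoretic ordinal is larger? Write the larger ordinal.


Proof-theoretic ordinal of I-Sigma_3 (induction for Sigma_3 formulas): omega^(omega^(omega^omega))
Proof-theoretic ordinal of PRA (Primitive Recursive Arithmetic): omega^omega
Comparing: omega^omega < omega^(omega^(omega^omega)).
The larger ordinal is omega^(omega^(omega^omega)) (from I-Sigma_3 (induction for Sigma_3 formulas)).

omega^(omega^(omega^omega))


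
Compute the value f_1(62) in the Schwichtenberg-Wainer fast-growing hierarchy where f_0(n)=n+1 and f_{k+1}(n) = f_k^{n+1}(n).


f_1(62) = f_0^63(62)
f_0 adds 1 each time, applied 63 times.
f_1(62) = 62 + 63 = 125

125


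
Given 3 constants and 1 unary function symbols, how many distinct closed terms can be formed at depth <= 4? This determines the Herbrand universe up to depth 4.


Herbrand terms by depth:
Depth 0: 3 constants
Depth 1: 3 new terms (running total: 6)
Depth 2: 3 new terms (running total: 9)
Depth 3: 3 new terms (running total: 12)
Depth 4: 3 new terms (running total: 15)
Total distinct ground terms = 15

15


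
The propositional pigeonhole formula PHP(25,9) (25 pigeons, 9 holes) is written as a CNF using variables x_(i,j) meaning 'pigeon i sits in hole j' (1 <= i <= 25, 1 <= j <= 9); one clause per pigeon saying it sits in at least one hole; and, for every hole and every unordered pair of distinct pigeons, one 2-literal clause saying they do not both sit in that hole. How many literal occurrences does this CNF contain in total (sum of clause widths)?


PHP(25,9): 25 pigeons, 9 holes, 25*9 = 225 variables.
- pigeon clauses: one per pigeon -> 25 clauses of width 9 -> 225 literals
- hole clauses: 9 holes * C(25,2) = 9 * 300 -> 2700 clauses of width 2 -> 5400 literals
Total literal occurrences = 225 + 5400 = 5625

5625


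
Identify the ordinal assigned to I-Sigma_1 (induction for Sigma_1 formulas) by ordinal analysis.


The proof-theoretic ordinal of I-Sigma_1 (induction for Sigma_1 formulas) is a standard result in ordinal analysis.
This ordinal is the supremum of order types of primitive recursive well-orderings
that the theory can prove to be well-ordered.
For I-Sigma_1 (induction for Sigma_1 formulas), the proof-theoretic ordinal is omega^omega.

omega^omega


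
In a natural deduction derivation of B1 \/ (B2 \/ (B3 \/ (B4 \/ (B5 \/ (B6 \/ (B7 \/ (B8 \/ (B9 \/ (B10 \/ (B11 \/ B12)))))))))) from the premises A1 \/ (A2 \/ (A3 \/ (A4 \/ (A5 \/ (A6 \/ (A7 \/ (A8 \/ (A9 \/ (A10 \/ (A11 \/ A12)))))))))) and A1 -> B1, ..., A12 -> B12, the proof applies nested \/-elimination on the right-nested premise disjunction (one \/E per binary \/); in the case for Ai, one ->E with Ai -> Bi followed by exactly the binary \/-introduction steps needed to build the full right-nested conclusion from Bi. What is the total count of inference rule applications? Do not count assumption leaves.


Constructive dilemma with 12 branches, all disjunctions right-nested:
- \/E: the premise has 11 binary \/, each eliminated once: 11 nodes.
- ->E: one per case (Ai with Ai -> Bi gives Bi): 12 nodes.
- \/I: in case i < n, Bi needs 1 step to form Bi \/ (B(i+1) \/ ...) and then i-1 steps to prepend B(i-1), ..., B1, i.e. i steps; in case i = n, B12 needs 11 prepend steps.
  \/I total = (1 + 2 + ... + 11) + 11 = 66 + 11 = 77 nodes.
Total = 11 + 12 + 77 = 100

100


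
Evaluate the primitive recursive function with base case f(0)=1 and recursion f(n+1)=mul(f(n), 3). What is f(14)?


f(0) = 1
f(1) = mul(f(0), 3) = mul(1, 3) = 3
f(2) = mul(f(1), 3) = mul(3, 3) = 9
f(3) = mul(f(2), 3) = mul(9, 3) = 27
f(4) = mul(f(3), 3) = mul(27, 3) = 81
f(5) = mul(f(4), 3) = mul(81, 3) = 243
f(6) = mul(f(5), 3) = mul(243, 3) = 729
f(7) = mul(f(6), 3) = mul(729, 3) = 2187
f(8) = mul(f(7), 3) = mul(2187, 3) = 6561
f(9) = mul(f(8), 3) = mul(6561, 3) = 19683
f(10) = mul(f(9), 3) = mul(19683, 3) = 59049
f(11) = mul(f(10), 3) = mul(59049, 3) = 177147
f(12) = mul(f(11), 3) = mul(177147, 3) = 531441
f(13) = mul(f(12), 3) = mul(531441, 3) = 1594323
f(14) = mul(f(13), 3) = mul(1594323, 3) = 4782969


4782969


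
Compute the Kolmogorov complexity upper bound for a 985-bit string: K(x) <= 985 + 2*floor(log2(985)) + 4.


floor(log2(985)) = 9
2 * 9 = 18
K(x) <= 985 + 18 + 4 = 1007

1007


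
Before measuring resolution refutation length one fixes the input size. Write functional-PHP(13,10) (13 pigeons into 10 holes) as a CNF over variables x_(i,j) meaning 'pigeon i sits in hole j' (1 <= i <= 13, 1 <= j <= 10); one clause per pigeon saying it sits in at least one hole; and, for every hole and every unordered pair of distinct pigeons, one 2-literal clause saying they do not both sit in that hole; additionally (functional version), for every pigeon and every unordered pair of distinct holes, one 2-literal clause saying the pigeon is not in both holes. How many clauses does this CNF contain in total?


functional-PHP(13,10): 13 pigeons, 10 holes, 13*10 = 130 variables.
- pigeon clauses: one per pigeon -> 13 clauses
- hole clauses: 10 holes * C(13,2) = 10 * 78 -> 780 clauses
- functional clauses: 13 pigeons * C(10,2) = 13 * 45 -> 585 clauses
Total clauses = 13 + 780 + 585 = 1378

1378


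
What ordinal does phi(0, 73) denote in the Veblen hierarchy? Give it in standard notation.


phi(0, 73):
phi(0, beta) = omega^beta by definition.
phi(0, 73) = omega^73

omega^73


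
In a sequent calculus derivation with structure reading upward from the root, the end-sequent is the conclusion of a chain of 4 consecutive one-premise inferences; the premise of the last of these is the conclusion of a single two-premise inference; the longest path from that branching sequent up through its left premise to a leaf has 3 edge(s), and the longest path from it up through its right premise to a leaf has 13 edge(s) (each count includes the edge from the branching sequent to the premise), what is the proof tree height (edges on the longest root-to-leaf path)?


Longest path through the left premise: 3 edges (measured from the branching sequent)
Longest path through the right premise: 13 edges
Height of the subtree rooted at the branching sequent: max(3, 13) = 13
The branching sequent sits 4 edges above the root (the chain of one-premise inferences), so height = 13 + 4 = 17

17


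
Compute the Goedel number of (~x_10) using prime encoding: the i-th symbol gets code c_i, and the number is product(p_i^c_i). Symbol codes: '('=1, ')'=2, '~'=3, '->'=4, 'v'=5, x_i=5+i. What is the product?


Formula: (~x_10)
Symbol codes: [1, 3, 15, 2]
Primes: [2, 3, 5, 7]
p_1^1 = 2^1 = 2
p_2^3 = 3^3 = 27
p_3^15 = 5^15 = 30517578125
p_4^2 = 7^2 = 49
Product = 80749511718750

80749511718750


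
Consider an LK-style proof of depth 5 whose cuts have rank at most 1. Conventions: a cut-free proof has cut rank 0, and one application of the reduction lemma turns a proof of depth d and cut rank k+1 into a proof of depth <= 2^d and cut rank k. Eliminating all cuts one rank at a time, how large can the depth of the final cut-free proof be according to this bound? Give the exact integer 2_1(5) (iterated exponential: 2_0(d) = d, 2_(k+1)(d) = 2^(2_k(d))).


Each rank reduction sends depth d to at most 2^d; cut rank r needs r reductions.
2_0(5) = 5
2_1(5) = 2^5 = 32
Cut-free depth bound = 32

32


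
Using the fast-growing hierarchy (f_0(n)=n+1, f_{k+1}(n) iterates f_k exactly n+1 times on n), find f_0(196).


f_0(196) = 196 + 1 = 197

197


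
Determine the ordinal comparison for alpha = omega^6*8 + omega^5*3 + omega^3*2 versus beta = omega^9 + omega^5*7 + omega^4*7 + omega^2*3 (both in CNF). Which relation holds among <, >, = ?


Compare term by term from highest exponent:
alpha = omega^6*8 + omega^5*3 + omega^3*2
beta = omega^9 + omega^5*7 + omega^4*7 + omega^2*3
Term 1: alpha has omega^6*8, beta has omega^9*1
Term 2: alpha has omega^5*3, beta has omega^5*7
Term 3: alpha has omega^3*2, beta has omega^4*7
Term 4: alpha has omega^0*0, beta has omega^2*3
Result: alpha < beta

alpha < beta


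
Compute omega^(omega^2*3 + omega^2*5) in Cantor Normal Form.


omega^(omega^2*3 + omega^2*5):
Both terms of the exponent have the same exponent 2, so they merge: omega^2*3 + omega^2*5 = omega^2*(3+5) = omega^2*8.
omega raised to a CNF ordinal is a single CNF term: Result = omega^(omega^2*8)

omega^(omega^2*8)


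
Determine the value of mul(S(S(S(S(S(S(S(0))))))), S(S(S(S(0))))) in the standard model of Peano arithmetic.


mul(S^7(0), S^4(0)):
S^7(0) = 7
S^4(0) = 4
7 * 4 = 28

28


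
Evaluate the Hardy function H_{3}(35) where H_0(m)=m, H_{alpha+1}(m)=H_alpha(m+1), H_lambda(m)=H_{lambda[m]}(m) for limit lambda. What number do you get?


H_3(35):
For finite ordinals k, H_k(n) = n + k (each successor step adds 1).
H_3(35) = 35 + 3 = 38

38


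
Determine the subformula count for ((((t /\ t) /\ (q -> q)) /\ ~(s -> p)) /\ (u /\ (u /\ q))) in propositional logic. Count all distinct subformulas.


Formula: ((((t /\ t) /\ (q -> q)) /\ ~(s -> p)) /\ (u /\ (u /\ q)))
Subformulas found:
  1. q
  2. u
  3. s
  4. t
  5. p
  6. (s -> p)
  7. (q -> q)
  8. (t /\ t)
  9. (u /\ q)
  10. ~(s -> p)
  11. (u /\ (u /\ q))
  12. ((t /\ t) /\ (q -> q))
  13. (((t /\ t) /\ (q -> q)) /\ ~(s -> p))
  14. ((((t /\ t) /\ (q -> q)) /\ ~(s -> p)) /\ (u /\ (u /\ q)))
Total distinct subformulas = 14

14


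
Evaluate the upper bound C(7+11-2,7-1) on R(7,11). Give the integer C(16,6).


R(7,11) <= C(7+11-2, 7-1) = C(16, 6)
C(16, 6) = 16! / (6! * 10!)
= 8008

8008


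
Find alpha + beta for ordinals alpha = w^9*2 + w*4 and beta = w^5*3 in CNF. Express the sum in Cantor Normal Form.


Ordinal addition (w^9*2 + w*4) + w^5*3:
alpha's leading term has exponent 9 > beta's exponent 5, so it survives.
alpha's tail term has exponent 1 < beta's exponent 5, so it is absorbed by beta.
In ordinal addition, any term followed by a strictly larger-exponent term is absorbed.
Result = w^9*2 + w^5*3

w^9*2 + w^5*3


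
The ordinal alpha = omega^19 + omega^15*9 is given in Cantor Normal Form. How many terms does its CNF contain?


CNF: omega^19 + omega^15*9
Count the summands separated by '+':
  term 1: omega^19
  term 2: omega^15*9
Total terms = 2

2


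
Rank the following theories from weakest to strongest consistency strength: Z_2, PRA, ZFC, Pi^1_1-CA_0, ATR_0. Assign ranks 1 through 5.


Ordering by consistency strength:
1. PRA
2. ATR_0
3. Pi^1_1-CA_0
4. Z_2
5. ZFC


Z_2=4, PRA=1, ZFC=5, Pi^1_1-CA_0=3, ATR_0=2


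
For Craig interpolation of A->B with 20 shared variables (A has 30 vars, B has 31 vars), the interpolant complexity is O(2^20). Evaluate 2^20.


Shared atoms = 20
Craig interpolant size bound = 2^20
= 1048576

1048576


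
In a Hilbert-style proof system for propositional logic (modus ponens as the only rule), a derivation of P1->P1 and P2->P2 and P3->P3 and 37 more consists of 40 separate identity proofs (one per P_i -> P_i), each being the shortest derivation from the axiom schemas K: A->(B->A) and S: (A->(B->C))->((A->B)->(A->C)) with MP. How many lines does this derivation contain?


The shortest proof of A->A from K and S in the Hilbert calculus has exactly 5 lines:
(1) K instance A->((A->A)->A), (2) S instance, (3) MP on 1,2, (4) K instance A->(A->A), (5) MP on 3,4.
For 40 independent identities: 40 * 5 = 200 lines total.

200


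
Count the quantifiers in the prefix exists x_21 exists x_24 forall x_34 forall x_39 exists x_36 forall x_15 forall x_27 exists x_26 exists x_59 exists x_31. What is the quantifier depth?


Quantifier prefix has 10 quantifier symbols.
Quantifier depth = 10

10


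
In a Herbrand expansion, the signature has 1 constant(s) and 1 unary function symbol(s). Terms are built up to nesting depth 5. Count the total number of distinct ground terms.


Herbrand terms by depth:
Depth 0: 1 constants
Depth 1: 1 new terms (running total: 2)
Depth 2: 1 new terms (running total: 3)
Depth 3: 1 new terms (running total: 4)
Depth 4: 1 new terms (running total: 5)
Depth 5: 1 new terms (running total: 6)
Total distinct ground terms = 6

6


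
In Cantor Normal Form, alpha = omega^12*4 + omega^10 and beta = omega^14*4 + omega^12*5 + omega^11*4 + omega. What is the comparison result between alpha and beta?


Compare term by term from highest exponent:
alpha = omega^12*4 + omega^10
beta = omega^14*4 + omega^12*5 + omega^11*4 + omega
Term 1: alpha has omega^12*4, beta has omega^14*4
Term 2: alpha has omega^10*1, beta has omega^12*5
Term 3: alpha has omega^0*0, beta has omega^11*4
Term 4: alpha has omega^0*0, beta has omega^1*1
Result: alpha < beta

alpha < beta


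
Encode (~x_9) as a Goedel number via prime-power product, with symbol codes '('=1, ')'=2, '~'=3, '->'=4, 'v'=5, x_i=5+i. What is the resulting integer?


Formula: (~x_9)
Symbol codes: [1, 3, 14, 2]
Primes: [2, 3, 5, 7]
p_1^1 = 2^1 = 2
p_2^3 = 3^3 = 27
p_3^14 = 5^14 = 6103515625
p_4^2 = 7^2 = 49
Product = 16149902343750

16149902343750


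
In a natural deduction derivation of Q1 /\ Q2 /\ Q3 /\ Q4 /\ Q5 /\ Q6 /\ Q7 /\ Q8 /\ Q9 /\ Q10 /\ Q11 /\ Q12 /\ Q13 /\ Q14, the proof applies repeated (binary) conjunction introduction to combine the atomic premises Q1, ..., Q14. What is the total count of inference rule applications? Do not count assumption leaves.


The target conjunction has 14 conjuncts, i.e. 13 binary /\ connectives.
Each conjunction-intro joins two pieces, so 14 atoms require 14-1 = 13 applications.
Total inference nodes = 13

13


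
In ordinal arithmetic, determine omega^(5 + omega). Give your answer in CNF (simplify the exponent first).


omega^(5 + omega):
In ordinal addition a term is absorbed by a following term of strictly larger exponent: 0 < 1, so 5 + omega = omega.
omega raised to a CNF ordinal is a single CNF term: Result = omega^omega

omega^omega


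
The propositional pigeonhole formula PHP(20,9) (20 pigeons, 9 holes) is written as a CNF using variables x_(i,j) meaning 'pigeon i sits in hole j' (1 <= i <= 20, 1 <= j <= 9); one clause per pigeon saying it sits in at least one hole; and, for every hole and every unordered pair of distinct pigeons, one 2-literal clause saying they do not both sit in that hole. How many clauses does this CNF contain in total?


PHP(20,9): 20 pigeons, 9 holes, 20*9 = 180 variables.
- pigeon clauses: one per pigeon -> 20 clauses
- hole clauses: 9 holes * C(20,2) = 9 * 190 -> 1710 clauses
Total clauses = 20 + 1710 = 1730

1730


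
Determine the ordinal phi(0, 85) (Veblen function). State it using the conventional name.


phi(0, 85):
phi(0, beta) = omega^beta by definition.
phi(0, 85) = omega^85

omega^85


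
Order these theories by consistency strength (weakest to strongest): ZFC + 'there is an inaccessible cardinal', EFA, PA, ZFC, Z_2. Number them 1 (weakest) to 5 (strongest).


Ordering by consistency strength:
1. EFA
2. PA
3. Z_2
4. ZFC
5. ZFC + 'there is an inaccessible cardinal'


ZFC + 'there is an inaccessible cardinal'=5, EFA=1, PA=2, ZFC=4, Z_2=3


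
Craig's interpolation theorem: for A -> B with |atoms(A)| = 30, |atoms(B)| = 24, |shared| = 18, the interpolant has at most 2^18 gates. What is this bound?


Shared atoms = 18
Craig interpolant size bound = 2^18
= 262144

262144


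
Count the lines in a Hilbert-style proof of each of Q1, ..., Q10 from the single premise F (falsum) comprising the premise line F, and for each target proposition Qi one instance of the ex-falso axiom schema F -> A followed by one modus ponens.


Ex falso, line by line:
- 1 premise line (F)
- 10 targets, each needing 1 axiom instance (F -> Qi) + 1 MP = 2 lines: 2 * 10 = 20
Total = 1 + 20 = 21 lines.

21


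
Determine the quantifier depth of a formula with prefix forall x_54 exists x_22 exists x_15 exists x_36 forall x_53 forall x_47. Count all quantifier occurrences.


Quantifier prefix has 6 quantifier symbols.
Quantifier depth = 6

6


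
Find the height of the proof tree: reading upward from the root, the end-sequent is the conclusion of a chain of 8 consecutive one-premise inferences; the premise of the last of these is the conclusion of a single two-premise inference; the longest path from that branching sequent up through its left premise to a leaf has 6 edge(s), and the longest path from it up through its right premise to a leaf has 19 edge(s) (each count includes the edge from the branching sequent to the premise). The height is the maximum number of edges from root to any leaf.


Longest path through the left premise: 6 edges (measured from the branching sequent)
Longest path through the right premise: 19 edges
Height of the subtree rooted at the branching sequent: max(6, 19) = 19
The branching sequent sits 8 edges above the root (the chain of one-premise inferences), so height = 19 + 8 = 27

27


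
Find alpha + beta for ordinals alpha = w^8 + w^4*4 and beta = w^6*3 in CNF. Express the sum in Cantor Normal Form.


Ordinal addition (w^8 + w^4*4) + w^6*3:
alpha's leading term has exponent 8 > beta's exponent 6, so it survives.
alpha's tail term has exponent 4 < beta's exponent 6, so it is absorbed by beta.
In ordinal addition, any term followed by a strictly larger-exponent term is absorbed.
Result = w^8 + w^6*3

w^8 + w^6*3


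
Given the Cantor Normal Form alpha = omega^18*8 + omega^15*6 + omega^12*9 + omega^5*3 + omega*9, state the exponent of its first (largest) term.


CNF: omega^18*8 + omega^15*6 + omega^12*9 + omega^5*3 + omega*9
The leading term is omega^18*8, which has exponent 18.

18


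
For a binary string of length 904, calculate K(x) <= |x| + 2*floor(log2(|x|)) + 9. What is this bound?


floor(log2(904)) = 9
2 * 9 = 18
K(x) <= 904 + 18 + 9 = 931

931


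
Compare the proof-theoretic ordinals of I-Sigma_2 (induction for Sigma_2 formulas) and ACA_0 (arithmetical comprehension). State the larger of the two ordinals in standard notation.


Proof-theoretic ordinal of I-Sigma_2 (induction for Sigma_2 formulas): omega^(omega^omega)
Proof-theoretic ordinal of ACA_0 (arithmetical comprehension): epsilon_0
Comparing: omega^(omega^omega) < epsilon_0.
The larger ordinal is epsilon_0 (from ACA_0 (arithmetical comprehension)).

epsilon_0


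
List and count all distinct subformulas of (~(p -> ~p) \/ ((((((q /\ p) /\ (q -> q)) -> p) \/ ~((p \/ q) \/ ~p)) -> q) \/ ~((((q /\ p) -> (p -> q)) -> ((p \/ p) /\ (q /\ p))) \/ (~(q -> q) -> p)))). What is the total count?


Formula: (~(p -> ~p) \/ ((((((q /\ p) /\ (q -> q)) -> p) \/ ~((p \/ q) \/ ~p)) -> q) \/ ~((((q /\ p) -> (p -> q)) -> ((p \/ p) /\ (q /\ p))) \/ (~(q -> q) -> p))))
Subformulas found:
  1. q
  2. p
  3. ~p
  4. (p \/ p)
  5. (q /\ p)
  6. (q -> q)
  7. (p \/ q)
  8. (p -> q)
  9. (p -> ~p)
  10. ~(q -> q)
  11. ~(p -> ~p)
  12. ((p \/ q) \/ ~p)
  13. (~(q -> q) -> p)
  14. ~((p \/ q) \/ ~p)
  15. ((q /\ p) /\ (q -> q))
  16. ((p \/ p) /\ (q /\ p))
  17. ((q /\ p) -> (p -> q))
  18. (((q /\ p) /\ (q -> q)) -> p)
  19. (((q /\ p) -> (p -> q)) -> ((p \/ p) /\ (q /\ p)))
  20. ((((q /\ p) /\ (q -> q)) -> p) \/ ~((p \/ q) \/ ~p))
  21. (((((q /\ p) /\ (q -> q)) -> p) \/ ~((p \/ q) \/ ~p)) -> q)
  22. ((((q /\ p) -> (p -> q)) -> ((p \/ p) /\ (q /\ p))) \/ (~(q -> q) -> p))
  23. ~((((q /\ p) -> (p -> q)) -> ((p \/ p) /\ (q /\ p))) \/ (~(q -> q) -> p))
  24. ((((((q /\ p) /\ (q -> q)) -> p) \/ ~((p \/ q) \/ ~p)) -> q) \/ ~((((q /\ p) -> (p -> q)) -> ((p \/ p) /\ (q /\ p))) \/ (~(q -> q) -> p)))
  25. (~(p -> ~p) \/ ((((((q /\ p) /\ (q -> q)) -> p) \/ ~((p \/ q) \/ ~p)) -> q) \/ ~((((q /\ p) -> (p -> q)) -> ((p \/ p) /\ (q /\ p))) \/ (~(q -> q) -> p))))
Total distinct subformulas = 25

25


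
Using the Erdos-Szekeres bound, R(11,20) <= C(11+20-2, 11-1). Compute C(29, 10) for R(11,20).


R(11,20) <= C(11+20-2, 11-1) = C(29, 10)
C(29, 10) = 29! / (10! * 19!)
= 20030010

20030010


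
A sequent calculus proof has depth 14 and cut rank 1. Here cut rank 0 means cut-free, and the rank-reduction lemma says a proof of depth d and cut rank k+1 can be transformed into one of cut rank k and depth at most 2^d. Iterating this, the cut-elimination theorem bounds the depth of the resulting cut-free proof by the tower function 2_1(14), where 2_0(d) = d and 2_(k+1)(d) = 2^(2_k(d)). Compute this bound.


Each rank reduction sends depth d to at most 2^d; cut rank r needs r reductions.
2_0(14) = 14
2_1(14) = 2^14 = 16384
Cut-free depth bound = 16384

16384


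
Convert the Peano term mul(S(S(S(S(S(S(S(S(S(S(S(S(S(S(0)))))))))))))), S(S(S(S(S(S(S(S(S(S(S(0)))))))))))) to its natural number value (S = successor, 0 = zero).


mul(S^14(0), S^11(0)):
S^14(0) = 14
S^11(0) = 11
14 * 11 = 154

154


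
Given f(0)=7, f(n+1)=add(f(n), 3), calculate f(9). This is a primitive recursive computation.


f(0) = 7
f(1) = add(f(0), 3) = add(7, 3) = 10
f(2) = add(f(1), 3) = add(10, 3) = 13
f(3) = add(f(2), 3) = add(13, 3) = 16
f(4) = add(f(3), 3) = add(16, 3) = 19
f(5) = add(f(4), 3) = add(19, 3) = 22
f(6) = add(f(5), 3) = add(22, 3) = 25
f(7) = add(f(6), 3) = add(25, 3) = 28
f(8) = add(f(7), 3) = add(28, 3) = 31
f(9) = add(f(8), 3) = add(31, 3) = 34


34


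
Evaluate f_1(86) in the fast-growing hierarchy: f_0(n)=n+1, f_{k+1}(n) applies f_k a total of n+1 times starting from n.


f_1(86) = f_0^87(86)
f_0 adds 1 each time, applied 87 times.
f_1(86) = 86 + 87 = 173

173


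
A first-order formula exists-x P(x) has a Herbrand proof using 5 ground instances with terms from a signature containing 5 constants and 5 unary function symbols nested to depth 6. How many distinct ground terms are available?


Herbrand terms by depth:
Depth 0: 5 constants
Depth 1: 25 new terms (running total: 30)
Depth 2: 125 new terms (running total: 155)
Depth 3: 625 new terms (running total: 780)
Depth 4: 3125 new terms (running total: 3905)
Depth 5: 15625 new terms (running total: 19530)
Depth 6: 78125 new terms (running total: 97655)
Total distinct ground terms = 97655

97655


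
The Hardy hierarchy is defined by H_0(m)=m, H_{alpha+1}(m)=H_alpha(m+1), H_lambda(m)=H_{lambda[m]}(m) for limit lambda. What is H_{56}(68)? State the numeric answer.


H_56(68):
For finite ordinals k, H_k(n) = n + k (each successor step adds 1).
H_56(68) = 68 + 56 = 124

124


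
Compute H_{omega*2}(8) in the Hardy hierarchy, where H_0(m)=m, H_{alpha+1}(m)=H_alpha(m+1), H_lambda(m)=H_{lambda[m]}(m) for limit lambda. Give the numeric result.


H_{omega*2}(8):
For the Hardy hierarchy, H_{omega*k}(n) = 2^k * n.
2^2 = 4.
4 * 8 = 32

32


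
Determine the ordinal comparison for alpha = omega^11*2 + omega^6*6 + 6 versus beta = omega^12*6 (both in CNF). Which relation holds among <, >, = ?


Compare term by term from highest exponent:
alpha = omega^11*2 + omega^6*6 + 6
beta = omega^12*6
Term 1: alpha has omega^11*2, beta has omega^12*6
Term 2: alpha has omega^6*6, beta has omega^0*0
Term 3: alpha has omega^0*6, beta has omega^0*0
Result: alpha < beta

alpha < beta


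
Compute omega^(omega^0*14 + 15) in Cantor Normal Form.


omega^(omega^0*14 + 15):
omega^0 = 1, so the exponent is 14 + 15 = 29 (finite ordinal addition).
Result = omega^29, already a single CNF term.

omega^29


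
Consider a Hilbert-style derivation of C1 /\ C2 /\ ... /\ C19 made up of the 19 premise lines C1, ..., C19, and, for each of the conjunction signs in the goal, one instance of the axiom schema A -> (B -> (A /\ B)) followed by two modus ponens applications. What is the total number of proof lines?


Conjoining 19 premises:
- 19 premise lines
- the goal has 18 conjunction signs; each costs 1 axiom instance + 2 MP = 3 lines: 3 * 18 = 54
Total = 19 + 54 = 73 lines.

73


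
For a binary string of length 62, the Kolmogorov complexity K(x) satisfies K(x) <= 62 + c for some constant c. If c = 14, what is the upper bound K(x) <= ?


K(x) <= |x| + c = 62 + 14 = 76

76


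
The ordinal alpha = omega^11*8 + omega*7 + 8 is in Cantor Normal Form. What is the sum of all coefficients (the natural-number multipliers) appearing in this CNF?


CNF: omega^11*8 + omega*7 + 8
Coefficients: 8 + 7 + 8 = 23

23


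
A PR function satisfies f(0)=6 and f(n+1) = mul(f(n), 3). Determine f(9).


f(0) = 6
f(1) = mul(f(0), 3) = mul(6, 3) = 18
f(2) = mul(f(1), 3) = mul(18, 3) = 54
f(3) = mul(f(2), 3) = mul(54, 3) = 162
f(4) = mul(f(3), 3) = mul(162, 3) = 486
f(5) = mul(f(4), 3) = mul(486, 3) = 1458
f(6) = mul(f(5), 3) = mul(1458, 3) = 4374
f(7) = mul(f(6), 3) = mul(4374, 3) = 13122
f(8) = mul(f(7), 3) = mul(13122, 3) = 39366
f(9) = mul(f(8), 3) = mul(39366, 3) = 118098


118098


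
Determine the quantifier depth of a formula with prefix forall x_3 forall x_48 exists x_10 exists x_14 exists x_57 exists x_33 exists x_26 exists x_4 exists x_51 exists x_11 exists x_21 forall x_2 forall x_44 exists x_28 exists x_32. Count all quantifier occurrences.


Quantifier prefix has 15 quantifier symbols.
Quantifier depth = 15

15


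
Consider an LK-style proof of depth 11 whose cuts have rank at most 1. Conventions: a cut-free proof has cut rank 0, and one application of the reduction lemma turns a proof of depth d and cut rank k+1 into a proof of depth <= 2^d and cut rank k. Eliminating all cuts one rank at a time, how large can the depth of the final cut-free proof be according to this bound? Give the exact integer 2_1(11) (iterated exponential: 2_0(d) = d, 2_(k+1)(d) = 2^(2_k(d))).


Each rank reduction sends depth d to at most 2^d; cut rank r needs r reductions.
2_0(11) = 11
2_1(11) = 2^11 = 2048
Cut-free depth bound = 2048

2048


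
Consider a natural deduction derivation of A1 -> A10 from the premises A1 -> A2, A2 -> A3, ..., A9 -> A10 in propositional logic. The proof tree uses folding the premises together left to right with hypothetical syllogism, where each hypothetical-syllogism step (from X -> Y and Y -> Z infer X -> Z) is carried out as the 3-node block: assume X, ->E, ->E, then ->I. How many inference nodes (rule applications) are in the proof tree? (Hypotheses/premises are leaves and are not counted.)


There are 9 premises in the chain. The first HS step combines premises 1 and 2; each further premise needs one more HS step.
So 9 premises require 9 - 1 = 8 hypothetical-syllogism steps.
Each HS step uses 3 inference nodes (->E, ->E, ->I).
8 * 3 = 24 total inference nodes.

24


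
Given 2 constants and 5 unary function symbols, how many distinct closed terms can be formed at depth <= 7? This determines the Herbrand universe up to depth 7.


Herbrand terms by depth:
Depth 0: 2 constants
Depth 1: 10 new terms (running total: 12)
Depth 2: 50 new terms (running total: 62)
Depth 3: 250 new terms (running total: 312)
Depth 4: 1250 new terms (running total: 1562)
Depth 5: 6250 new terms (running total: 7812)
Depth 6: 31250 new terms (running total: 39062)
Depth 7: 156250 new terms (running total: 195312)
Total distinct ground terms = 195312

195312


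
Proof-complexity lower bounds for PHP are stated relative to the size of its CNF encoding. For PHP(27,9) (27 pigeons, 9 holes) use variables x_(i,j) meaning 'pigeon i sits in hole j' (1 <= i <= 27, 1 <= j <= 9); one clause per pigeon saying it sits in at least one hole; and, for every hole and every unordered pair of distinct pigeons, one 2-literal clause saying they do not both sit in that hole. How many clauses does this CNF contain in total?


PHP(27,9): 27 pigeons, 9 holes, 27*9 = 243 variables.
- pigeon clauses: one per pigeon -> 27 clauses
- hole clauses: 9 holes * C(27,2) = 9 * 351 -> 3159 clauses
Total clauses = 27 + 3159 = 3186

3186


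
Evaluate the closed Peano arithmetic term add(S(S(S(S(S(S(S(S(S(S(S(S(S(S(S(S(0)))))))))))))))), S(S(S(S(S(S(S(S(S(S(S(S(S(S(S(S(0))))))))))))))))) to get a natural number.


add(S^16(0), S^16(0)):
S^16(0) = 16
S^16(0) = 16
16 + 16 = 32

32


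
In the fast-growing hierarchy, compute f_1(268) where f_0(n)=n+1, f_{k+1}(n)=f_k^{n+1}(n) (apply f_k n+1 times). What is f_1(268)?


f_1(268) = f_0^269(268)
f_0 adds 1 each time, applied 269 times.
f_1(268) = 268 + 269 = 537

537


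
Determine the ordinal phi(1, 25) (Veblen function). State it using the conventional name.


phi(1, 25):
phi(1, beta) = epsilon_beta (the beta-th epsilon number).
phi(1, 25) = epsilon_25

epsilon_25


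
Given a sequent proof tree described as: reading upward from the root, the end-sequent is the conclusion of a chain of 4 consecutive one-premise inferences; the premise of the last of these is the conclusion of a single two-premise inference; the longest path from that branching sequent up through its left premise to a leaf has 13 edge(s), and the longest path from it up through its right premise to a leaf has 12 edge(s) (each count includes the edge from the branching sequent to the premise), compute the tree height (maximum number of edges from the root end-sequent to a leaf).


Longest path through the left premise: 13 edges (measured from the branching sequent)
Longest path through the right premise: 12 edges
Height of the subtree rooted at the branching sequent: max(13, 12) = 13
The branching sequent sits 4 edges above the root (the chain of one-premise inferences), so height = 13 + 4 = 17

17


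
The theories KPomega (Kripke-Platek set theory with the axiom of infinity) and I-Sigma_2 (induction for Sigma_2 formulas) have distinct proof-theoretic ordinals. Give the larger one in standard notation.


Proof-theoretic ordinal of KPomega (Kripke-Platek set theory with the axiom of infinity): psi_0(epsilon_{Omega+1})
Proof-theoretic ordinal of I-Sigma_2 (induction for Sigma_2 formulas): omega^(omega^omega)
Comparing: omega^(omega^omega) < psi_0(epsilon_{Omega+1}).
The larger ordinal is psi_0(epsilon_{Omega+1}) (from KPomega (Kripke-Platek set theory with the axiom of infinity)).

psi_0(epsilon_{Omega+1})


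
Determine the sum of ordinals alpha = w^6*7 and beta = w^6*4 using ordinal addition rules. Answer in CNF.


Ordinal addition w^6*7 + w^6*4:
Both terms have the same exponent 6.
w^e*c + w^e*d = w^e*(c+d).
Result = w^6*(7+4) = w^6*11

w^6*11


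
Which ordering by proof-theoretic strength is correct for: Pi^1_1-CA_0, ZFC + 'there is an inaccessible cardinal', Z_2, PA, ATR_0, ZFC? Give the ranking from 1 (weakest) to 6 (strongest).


Ordering by consistency strength:
1. PA
2. ATR_0
3. Pi^1_1-CA_0
4. Z_2
5. ZFC
6. ZFC + 'there is an inaccessible cardinal'


Pi^1_1-CA_0=3, ZFC + 'there is an inaccessible cardinal'=6, Z_2=4, PA=1, ATR_0=2, ZFC=5


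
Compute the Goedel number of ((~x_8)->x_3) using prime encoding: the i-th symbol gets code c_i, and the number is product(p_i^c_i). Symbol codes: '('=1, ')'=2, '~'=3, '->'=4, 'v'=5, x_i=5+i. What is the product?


Formula: ((~x_8)->x_3)
Symbol codes: [1, 1, 3, 13, 2, 4, 8, 2]
Primes: [2, 3, 5, 7, 11, 13, 17, 19]
p_1^1 = 2^1 = 2
p_2^1 = 3^1 = 3
p_3^3 = 5^3 = 125
p_4^13 = 7^13 = 96889010407
p_5^2 = 11^2 = 121
p_6^4 = 13^4 = 28561
p_7^8 = 17^8 = 6975757441
p_8^2 = 19^2 = 361
Product = 632401856297978889250362209225250

632401856297978889250362209225250
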